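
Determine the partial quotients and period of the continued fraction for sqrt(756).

Write x_i = (sqrt(756) + m_i)/d_i with (m_0, d_0) = (0, 1). a_0 = floor(sqrt(756)) = 27, since 27^2 = 729 <= 756 < 784 = 28^2.
Iterate m_{i+1} = d_i*a_i - m_i, d_{i+1} = (756 - m_{i+1}^2)/d_i, a_{i+1} = floor((a_0 + m_{i+1})/d_{i+1}):
  m_1 = 1*27 - 0 = 27, d_1 = (756 - 27^2)/1 = 27/1 = 27, a_1 = floor((27 + 27)/27) = 2.
  m_2 = 27*2 - 27 = 27, d_2 = (756 - 27^2)/27 = 27/27 = 1, a_2 = floor((27 + 27)/1) = 54.
  m_3 = 1*54 - 27 = 27, d_3 = (756 - 27^2)/1 = 27/1 = 27: (m_3, d_3) = (m_1, d_1) = (27, 27), so from here the quotients repeat a_1, a_2; the period length is 2.
Hence the expansion of sqrt(756) is a_0 = 27 followed by the repeating block 2, 54 (period 2).

[27; (2, 54)]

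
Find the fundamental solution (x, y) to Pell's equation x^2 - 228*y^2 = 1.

(x, y) = (151, 10)

First expand sqrt(228) as a continued fraction. With x_i = (sqrt(228) + m_i)/d_i and (m_0, d_0) = (0, 1): a_0 = floor(sqrt(228)) = 15, since 15^2 = 225 <= 228 < 256 = 16^2.
Iterate m_{i+1} = d_i*a_i - m_i, d_{i+1} = (228 - m_{i+1}^2)/d_i, a_{i+1} = floor((a_0 + m_{i+1})/d_{i+1}):
  m_1 = 1*15 - 0 = 15, d_1 = (228 - 15^2)/1 = 3/1 = 3, a_1 = floor((15 + 15)/3) = 10.
  m_2 = 3*10 - 15 = 15, d_2 = (228 - 15^2)/3 = 3/3 = 1, a_2 = floor((15 + 15)/1) = 30.
  m_3 = 1*30 - 15 = 15, d_3 = (228 - 15^2)/1 = 3/1 = 3: (m_3, d_3) = (m_1, d_1) = (15, 3), so from here the quotients repeat a_1, a_2; the period length is 2.
So sqrt(228) = [15; (10, 30)] with period length k = 2.
k is even, so the fundamental solution of x^2 - 228y^2 = 1 is (p_{k-1}, q_{k-1}) = (p_1, q_1); compute convergents through index 1.
Convergents (p_i = a_i*p_{i-1} + p_{i-2}, q_i = a_i*q_{i-1} + q_{i-2} with p_{-2}=0, p_{-1}=1, q_{-2}=1, q_{-1}=0):
  i=0: a_0=15, p_0 = 15*1 + 0 = 15, q_0 = 15*0 + 1 = 1.
  i=1: a_1=10, p_1 = 10*15 + 1 = 151, q_1 = 10*1 + 0 = 10.
Check: 151^2 - 228*10^2 = 22801 - 22800 = 1, so (x, y) = (151, 10) solves the equation, and by the theorem it is the least positive solution.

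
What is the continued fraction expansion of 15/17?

Run the Euclidean algorithm on 15 and 17; the successive quotients are the partial quotients a_0, a_1, ... (each step inverts the fractional part left over by the previous one):
  15 = 0*17 + 15, so a_0 = 0.
  17 = 1*15 + 2, so a_1 = 1.
  15 = 7*2 + 1, so a_2 = 7.
  2 = 2*1 + 0, so a_3 = 2.
The remainder reaches 0 after 4 divisions, so the expansion has 4 partial quotients, read off in order.

[0; 1, 7, 2]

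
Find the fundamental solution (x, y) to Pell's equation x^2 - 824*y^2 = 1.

(x, y) = (59535, 2074)

First expand sqrt(824) as a continued fraction. With x_i = (sqrt(824) + m_i)/d_i and (m_0, d_0) = (0, 1): a_0 = floor(sqrt(824)) = 28, since 28^2 = 784 <= 824 < 841 = 29^2.
Iterate m_{i+1} = d_i*a_i - m_i, d_{i+1} = (824 - m_{i+1}^2)/d_i, a_{i+1} = floor((a_0 + m_{i+1})/d_{i+1}):
  m_1 = 1*28 - 0 = 28, d_1 = (824 - 28^2)/1 = 40/1 = 40, a_1 = floor((28 + 28)/40) = 1.
  m_2 = 40*1 - 28 = 12, d_2 = (824 - 12^2)/40 = 680/40 = 17, a_2 = floor((28 + 12)/17) = 2.
  m_3 = 17*2 - 12 = 22, d_3 = (824 - 22^2)/17 = 340/17 = 20, a_3 = floor((28 + 22)/20) = 2.
  m_4 = 20*2 - 22 = 18, d_4 = (824 - 18^2)/20 = 500/20 = 25, a_4 = floor((28 + 18)/25) = 1.
  m_5 = 25*1 - 18 = 7, d_5 = (824 - 7^2)/25 = 775/25 = 31, a_5 = floor((28 + 7)/31) = 1.
  m_6 = 31*1 - 7 = 24, d_6 = (824 - 24^2)/31 = 248/31 = 8, a_6 = floor((28 + 24)/8) = 6.
  m_7 = 8*6 - 24 = 24, d_7 = (824 - 24^2)/8 = 248/8 = 31, a_7 = floor((28 + 24)/31) = 1.
  m_8 = 31*1 - 24 = 7, d_8 = (824 - 7^2)/31 = 775/31 = 25, a_8 = floor((28 + 7)/25) = 1.
  m_9 = 25*1 - 7 = 18, d_9 = (824 - 18^2)/25 = 500/25 = 20, a_9 = floor((28 + 18)/20) = 2.
  m_10 = 20*2 - 18 = 22, d_10 = (824 - 22^2)/20 = 340/20 = 17, a_10 = floor((28 + 22)/17) = 2.
  m_11 = 17*2 - 22 = 12, d_11 = (824 - 12^2)/17 = 680/17 = 40, a_11 = floor((28 + 12)/40) = 1.
  m_12 = 40*1 - 12 = 28, d_12 = (824 - 28^2)/40 = 40/40 = 1, a_12 = floor((28 + 28)/1) = 56.
  m_13 = 1*56 - 28 = 28, d_13 = (824 - 28^2)/1 = 40/1 = 40: (m_13, d_13) = (m_1, d_1) = (28, 40), so from here the quotients repeat a_1, ..., a_12; the period length is 12.
So sqrt(824) = [28; (1, 2, 2, 1, 1, 6, 1, 1, 2, 2, 1, 56)] with period length k = 12.
k is even, so the fundamental solution of x^2 - 824y^2 = 1 is (p_{k-1}, q_{k-1}) = (p_11, q_11); compute convergents through index 11.
Convergents (p_i = a_i*p_{i-1} + p_{i-2}, q_i = a_i*q_{i-1} + q_{i-2} with p_{-2}=0, p_{-1}=1, q_{-2}=1, q_{-1}=0):
  i=0: a_0=28, p_0 = 28*1 + 0 = 28, q_0 = 28*0 + 1 = 1.
  i=1: a_1=1, p_1 = 1*28 + 1 = 29, q_1 = 1*1 + 0 = 1.
  i=2: a_2=2, p_2 = 2*29 + 28 = 86, q_2 = 2*1 + 1 = 3.
  i=3: a_3=2, p_3 = 2*86 + 29 = 201, q_3 = 2*3 + 1 = 7.
  i=4: a_4=1, p_4 = 1*201 + 86 = 287, q_4 = 1*7 + 3 = 10.
  i=5: a_5=1, p_5 = 1*287 + 201 = 488, q_5 = 1*10 + 7 = 17.
  i=6: a_6=6, p_6 = 6*488 + 287 = 3215, q_6 = 6*17 + 10 = 112.
  i=7: a_7=1, p_7 = 1*3215 + 488 = 3703, q_7 = 1*112 + 17 = 129.
  i=8: a_8=1, p_8 = 1*3703 + 3215 = 6918, q_8 = 1*129 + 112 = 241.
  i=9: a_9=2, p_9 = 2*6918 + 3703 = 17539, q_9 = 2*241 + 129 = 611.
  i=10: a_10=2, p_10 = 2*17539 + 6918 = 41996, q_10 = 2*611 + 241 = 1463.
  i=11: a_11=1, p_11 = 1*41996 + 17539 = 59535, q_11 = 1*1463 + 611 = 2074.
Check: 59535^2 - 824*2074^2 = 3544416225 - 3544416224 = 1, so (x, y) = (59535, 2074) solves the equation, and by the theorem it is the least positive solution.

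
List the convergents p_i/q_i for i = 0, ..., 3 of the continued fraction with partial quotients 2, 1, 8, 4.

Using the convergent recurrence p_i = a_i*p_{i-1} + p_{i-2}, q_i = a_i*q_{i-1} + q_{i-2} with p_{-2}=0, p_{-1}=1, q_{-2}=1, q_{-1}=0:
  i=0: a_0=2, p_0 = 2*1 + 0 = 2, q_0 = 2*0 + 1 = 1.
  i=1: a_1=1, p_1 = 1*2 + 1 = 3, q_1 = 1*1 + 0 = 1.
  i=2: a_2=8, p_2 = 8*3 + 2 = 26, q_2 = 8*1 + 1 = 9.
  i=3: a_3=4, p_3 = 4*26 + 3 = 107, q_3 = 4*9 + 1 = 37.

2/1, 3/1, 26/9, 107/37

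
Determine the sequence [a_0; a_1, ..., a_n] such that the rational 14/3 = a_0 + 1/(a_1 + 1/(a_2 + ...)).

[4; 1, 2]

Run the Euclidean algorithm on 14 and 3; the successive quotients are the partial quotients a_0, a_1, ... (each step inverts the fractional part left over by the previous one):
  14 = 4*3 + 2, so a_0 = 4.
  3 = 1*2 + 1, so a_1 = 1.
  2 = 2*1 + 0, so a_2 = 2.
The remainder reaches 0 after 3 divisions, so the expansion has 3 partial quotients, read off in order.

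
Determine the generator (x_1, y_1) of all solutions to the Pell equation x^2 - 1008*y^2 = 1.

(x, y) = (127, 4)

First expand sqrt(1008) as a continued fraction. With x_i = (sqrt(1008) + m_i)/d_i and (m_0, d_0) = (0, 1): a_0 = floor(sqrt(1008)) = 31, since 31^2 = 961 <= 1008 < 1024 = 32^2.
Iterate m_{i+1} = d_i*a_i - m_i, d_{i+1} = (1008 - m_{i+1}^2)/d_i, a_{i+1} = floor((a_0 + m_{i+1})/d_{i+1}):
  m_1 = 1*31 - 0 = 31, d_1 = (1008 - 31^2)/1 = 47/1 = 47, a_1 = floor((31 + 31)/47) = 1.
  m_2 = 47*1 - 31 = 16, d_2 = (1008 - 16^2)/47 = 752/47 = 16, a_2 = floor((31 + 16)/16) = 2.
  m_3 = 16*2 - 16 = 16, d_3 = (1008 - 16^2)/16 = 752/16 = 47, a_3 = floor((31 + 16)/47) = 1.
  m_4 = 47*1 - 16 = 31, d_4 = (1008 - 31^2)/47 = 47/47 = 1, a_4 = floor((31 + 31)/1) = 62.
  m_5 = 1*62 - 31 = 31, d_5 = (1008 - 31^2)/1 = 47/1 = 47: (m_5, d_5) = (m_1, d_1) = (31, 47), so from here the quotients repeat a_1, ..., a_4; the period length is 4.
So sqrt(1008) = [31; (1, 2, 1, 62)] with period length k = 4.
k is even, so the fundamental solution of x^2 - 1008y^2 = 1 is (p_{k-1}, q_{k-1}) = (p_3, q_3); compute convergents through index 3.
Convergents (p_i = a_i*p_{i-1} + p_{i-2}, q_i = a_i*q_{i-1} + q_{i-2} with p_{-2}=0, p_{-1}=1, q_{-2}=1, q_{-1}=0):
  i=0: a_0=31, p_0 = 31*1 + 0 = 31, q_0 = 31*0 + 1 = 1.
  i=1: a_1=1, p_1 = 1*31 + 1 = 32, q_1 = 1*1 + 0 = 1.
  i=2: a_2=2, p_2 = 2*32 + 31 = 95, q_2 = 2*1 + 1 = 3.
  i=3: a_3=1, p_3 = 1*95 + 32 = 127, q_3 = 1*3 + 1 = 4.
Check: 127^2 - 1008*4^2 = 16129 - 16128 = 1, so (x, y) = (127, 4) solves the equation, and by the theorem it is the least positive solution.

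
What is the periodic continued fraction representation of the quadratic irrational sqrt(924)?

Write x_i = (sqrt(924) + m_i)/d_i with (m_0, d_0) = (0, 1). a_0 = floor(sqrt(924)) = 30, since 30^2 = 900 <= 924 < 961 = 31^2.
Iterate m_{i+1} = d_i*a_i - m_i, d_{i+1} = (924 - m_{i+1}^2)/d_i, a_{i+1} = floor((a_0 + m_{i+1})/d_{i+1}):
  m_1 = 1*30 - 0 = 30, d_1 = (924 - 30^2)/1 = 24/1 = 24, a_1 = floor((30 + 30)/24) = 2.
  m_2 = 24*2 - 30 = 18, d_2 = (924 - 18^2)/24 = 600/24 = 25, a_2 = floor((30 + 18)/25) = 1.
  m_3 = 25*1 - 18 = 7, d_3 = (924 - 7^2)/25 = 875/25 = 35, a_3 = floor((30 + 7)/35) = 1.
  m_4 = 35*1 - 7 = 28, d_4 = (924 - 28^2)/35 = 140/35 = 4, a_4 = floor((30 + 28)/4) = 14.
  m_5 = 4*14 - 28 = 28, d_5 = (924 - 28^2)/4 = 140/4 = 35, a_5 = floor((30 + 28)/35) = 1.
  m_6 = 35*1 - 28 = 7, d_6 = (924 - 7^2)/35 = 875/35 = 25, a_6 = floor((30 + 7)/25) = 1.
  m_7 = 25*1 - 7 = 18, d_7 = (924 - 18^2)/25 = 600/25 = 24, a_7 = floor((30 + 18)/24) = 2.
  m_8 = 24*2 - 18 = 30, d_8 = (924 - 30^2)/24 = 24/24 = 1, a_8 = floor((30 + 30)/1) = 60.
  m_9 = 1*60 - 30 = 30, d_9 = (924 - 30^2)/1 = 24/1 = 24: (m_9, d_9) = (m_1, d_1) = (30, 24), so from here the quotients repeat a_1, ..., a_8; the period length is 8.
Hence the expansion of sqrt(924) is a_0 = 30 followed by the repeating block 2, 1, 1, 14, 1, 1, 2, 60 (period 8).

[30; (2, 1, 1, 14, 1, 1, 2, 60)]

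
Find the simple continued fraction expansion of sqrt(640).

[25; (3, 2, 1, 4, 1, 11, 1, 4, 1, 2, 3, 50)]

Write x_i = (sqrt(640) + m_i)/d_i with (m_0, d_0) = (0, 1). a_0 = floor(sqrt(640)) = 25, since 25^2 = 625 <= 640 < 676 = 26^2.
Iterate m_{i+1} = d_i*a_i - m_i, d_{i+1} = (640 - m_{i+1}^2)/d_i, a_{i+1} = floor((a_0 + m_{i+1})/d_{i+1}):
  m_1 = 1*25 - 0 = 25, d_1 = (640 - 25^2)/1 = 15/1 = 15, a_1 = floor((25 + 25)/15) = 3.
  m_2 = 15*3 - 25 = 20, d_2 = (640 - 20^2)/15 = 240/15 = 16, a_2 = floor((25 + 20)/16) = 2.
  m_3 = 16*2 - 20 = 12, d_3 = (640 - 12^2)/16 = 496/16 = 31, a_3 = floor((25 + 12)/31) = 1.
  m_4 = 31*1 - 12 = 19, d_4 = (640 - 19^2)/31 = 279/31 = 9, a_4 = floor((25 + 19)/9) = 4.
  m_5 = 9*4 - 19 = 17, d_5 = (640 - 17^2)/9 = 351/9 = 39, a_5 = floor((25 + 17)/39) = 1.
  m_6 = 39*1 - 17 = 22, d_6 = (640 - 22^2)/39 = 156/39 = 4, a_6 = floor((25 + 22)/4) = 11.
  m_7 = 4*11 - 22 = 22, d_7 = (640 - 22^2)/4 = 156/4 = 39, a_7 = floor((25 + 22)/39) = 1.
  m_8 = 39*1 - 22 = 17, d_8 = (640 - 17^2)/39 = 351/39 = 9, a_8 = floor((25 + 17)/9) = 4.
  m_9 = 9*4 - 17 = 19, d_9 = (640 - 19^2)/9 = 279/9 = 31, a_9 = floor((25 + 19)/31) = 1.
  m_10 = 31*1 - 19 = 12, d_10 = (640 - 12^2)/31 = 496/31 = 16, a_10 = floor((25 + 12)/16) = 2.
  m_11 = 16*2 - 12 = 20, d_11 = (640 - 20^2)/16 = 240/16 = 15, a_11 = floor((25 + 20)/15) = 3.
  m_12 = 15*3 - 20 = 25, d_12 = (640 - 25^2)/15 = 15/15 = 1, a_12 = floor((25 + 25)/1) = 50.
  m_13 = 1*50 - 25 = 25, d_13 = (640 - 25^2)/1 = 15/1 = 15: (m_13, d_13) = (m_1, d_1) = (25, 15), so from here the quotients repeat a_1, ..., a_12; the period length is 12.
Hence the expansion of sqrt(640) is a_0 = 25 followed by the repeating block 3, 2, 1, 4, 1, 11, 1, 4, 1, 2, 3, 50 (period 12).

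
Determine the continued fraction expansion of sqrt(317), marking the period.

[17; (1, 4, 8, 1, 2, 2, 1, 8, 4, 1, 34)]

Write x_i = (sqrt(317) + m_i)/d_i with (m_0, d_0) = (0, 1). a_0 = floor(sqrt(317)) = 17, since 17^2 = 289 <= 317 < 324 = 18^2.
Iterate m_{i+1} = d_i*a_i - m_i, d_{i+1} = (317 - m_{i+1}^2)/d_i, a_{i+1} = floor((a_0 + m_{i+1})/d_{i+1}):
  m_1 = 1*17 - 0 = 17, d_1 = (317 - 17^2)/1 = 28/1 = 28, a_1 = floor((17 + 17)/28) = 1.
  m_2 = 28*1 - 17 = 11, d_2 = (317 - 11^2)/28 = 196/28 = 7, a_2 = floor((17 + 11)/7) = 4.
  m_3 = 7*4 - 11 = 17, d_3 = (317 - 17^2)/7 = 28/7 = 4, a_3 = floor((17 + 17)/4) = 8.
  m_4 = 4*8 - 17 = 15, d_4 = (317 - 15^2)/4 = 92/4 = 23, a_4 = floor((17 + 15)/23) = 1.
  m_5 = 23*1 - 15 = 8, d_5 = (317 - 8^2)/23 = 253/23 = 11, a_5 = floor((17 + 8)/11) = 2.
  m_6 = 11*2 - 8 = 14, d_6 = (317 - 14^2)/11 = 121/11 = 11, a_6 = floor((17 + 14)/11) = 2.
  m_7 = 11*2 - 14 = 8, d_7 = (317 - 8^2)/11 = 253/11 = 23, a_7 = floor((17 + 8)/23) = 1.
  m_8 = 23*1 - 8 = 15, d_8 = (317 - 15^2)/23 = 92/23 = 4, a_8 = floor((17 + 15)/4) = 8.
  m_9 = 4*8 - 15 = 17, d_9 = (317 - 17^2)/4 = 28/4 = 7, a_9 = floor((17 + 17)/7) = 4.
  m_10 = 7*4 - 17 = 11, d_10 = (317 - 11^2)/7 = 196/7 = 28, a_10 = floor((17 + 11)/28) = 1.
  m_11 = 28*1 - 11 = 17, d_11 = (317 - 17^2)/28 = 28/28 = 1, a_11 = floor((17 + 17)/1) = 34.
  m_12 = 1*34 - 17 = 17, d_12 = (317 - 17^2)/1 = 28/1 = 28: (m_12, d_12) = (m_1, d_1) = (17, 28), so from here the quotients repeat a_1, ..., a_11; the period length is 11.
Hence the expansion of sqrt(317) is a_0 = 17 followed by the repeating block 1, 4, 8, 1, 2, 2, 1, 8, 4, 1, 34 (period 11).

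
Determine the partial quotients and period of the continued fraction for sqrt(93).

Write x_i = (sqrt(93) + m_i)/d_i with (m_0, d_0) = (0, 1). a_0 = floor(sqrt(93)) = 9, since 9^2 = 81 <= 93 < 100 = 10^2.
Iterate m_{i+1} = d_i*a_i - m_i, d_{i+1} = (93 - m_{i+1}^2)/d_i, a_{i+1} = floor((a_0 + m_{i+1})/d_{i+1}):
  m_1 = 1*9 - 0 = 9, d_1 = (93 - 9^2)/1 = 12/1 = 12, a_1 = floor((9 + 9)/12) = 1.
  m_2 = 12*1 - 9 = 3, d_2 = (93 - 3^2)/12 = 84/12 = 7, a_2 = floor((9 + 3)/7) = 1.
  m_3 = 7*1 - 3 = 4, d_3 = (93 - 4^2)/7 = 77/7 = 11, a_3 = floor((9 + 4)/11) = 1.
  m_4 = 11*1 - 4 = 7, d_4 = (93 - 7^2)/11 = 44/11 = 4, a_4 = floor((9 + 7)/4) = 4.
  m_5 = 4*4 - 7 = 9, d_5 = (93 - 9^2)/4 = 12/4 = 3, a_5 = floor((9 + 9)/3) = 6.
  m_6 = 3*6 - 9 = 9, d_6 = (93 - 9^2)/3 = 12/3 = 4, a_6 = floor((9 + 9)/4) = 4.
  m_7 = 4*4 - 9 = 7, d_7 = (93 - 7^2)/4 = 44/4 = 11, a_7 = floor((9 + 7)/11) = 1.
  m_8 = 11*1 - 7 = 4, d_8 = (93 - 4^2)/11 = 77/11 = 7, a_8 = floor((9 + 4)/7) = 1.
  m_9 = 7*1 - 4 = 3, d_9 = (93 - 3^2)/7 = 84/7 = 12, a_9 = floor((9 + 3)/12) = 1.
  m_10 = 12*1 - 3 = 9, d_10 = (93 - 9^2)/12 = 12/12 = 1, a_10 = floor((9 + 9)/1) = 18.
  m_11 = 1*18 - 9 = 9, d_11 = (93 - 9^2)/1 = 12/1 = 12: (m_11, d_11) = (m_1, d_1) = (9, 12), so from here the quotients repeat a_1, ..., a_10; the period length is 10.
Hence the expansion of sqrt(93) is a_0 = 9 followed by the repeating block 1, 1, 1, 4, 6, 4, 1, 1, 1, 18 (period 10).

[9; (1, 1, 1, 4, 6, 4, 1, 1, 1, 18)]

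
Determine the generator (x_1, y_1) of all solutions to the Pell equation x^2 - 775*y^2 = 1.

First expand sqrt(775) as a continued fraction. With x_i = (sqrt(775) + m_i)/d_i and (m_0, d_0) = (0, 1): a_0 = floor(sqrt(775)) = 27, since 27^2 = 729 <= 775 < 784 = 28^2.
Iterate m_{i+1} = d_i*a_i - m_i, d_{i+1} = (775 - m_{i+1}^2)/d_i, a_{i+1} = floor((a_0 + m_{i+1})/d_{i+1}):
  m_1 = 1*27 - 0 = 27, d_1 = (775 - 27^2)/1 = 46/1 = 46, a_1 = floor((27 + 27)/46) = 1.
  m_2 = 46*1 - 27 = 19, d_2 = (775 - 19^2)/46 = 414/46 = 9, a_2 = floor((27 + 19)/9) = 5.
  m_3 = 9*5 - 19 = 26, d_3 = (775 - 26^2)/9 = 99/9 = 11, a_3 = floor((27 + 26)/11) = 4.
  m_4 = 11*4 - 26 = 18, d_4 = (775 - 18^2)/11 = 451/11 = 41, a_4 = floor((27 + 18)/41) = 1.
  m_5 = 41*1 - 18 = 23, d_5 = (775 - 23^2)/41 = 246/41 = 6, a_5 = floor((27 + 23)/6) = 8.
  m_6 = 6*8 - 23 = 25, d_6 = (775 - 25^2)/6 = 150/6 = 25, a_6 = floor((27 + 25)/25) = 2.
  m_7 = 25*2 - 25 = 25, d_7 = (775 - 25^2)/25 = 150/25 = 6, a_7 = floor((27 + 25)/6) = 8.
  m_8 = 6*8 - 25 = 23, d_8 = (775 - 23^2)/6 = 246/6 = 41, a_8 = floor((27 + 23)/41) = 1.
  m_9 = 41*1 - 23 = 18, d_9 = (775 - 18^2)/41 = 451/41 = 11, a_9 = floor((27 + 18)/11) = 4.
  m_10 = 11*4 - 18 = 26, d_10 = (775 - 26^2)/11 = 99/11 = 9, a_10 = floor((27 + 26)/9) = 5.
  m_11 = 9*5 - 26 = 19, d_11 = (775 - 19^2)/9 = 414/9 = 46, a_11 = floor((27 + 19)/46) = 1.
  m_12 = 46*1 - 19 = 27, d_12 = (775 - 27^2)/46 = 46/46 = 1, a_12 = floor((27 + 27)/1) = 54.
  m_13 = 1*54 - 27 = 27, d_13 = (775 - 27^2)/1 = 46/1 = 46: (m_13, d_13) = (m_1, d_1) = (27, 46), so from here the quotients repeat a_1, ..., a_12; the period length is 12.
So sqrt(775) = [27; (1, 5, 4, 1, 8, 2, 8, 1, 4, 5, 1, 54)] with period length k = 12.
k is even, so the fundamental solution of x^2 - 775y^2 = 1 is (p_{k-1}, q_{k-1}) = (p_11, q_11); compute convergents through index 11.
Convergents (p_i = a_i*p_{i-1} + p_{i-2}, q_i = a_i*q_{i-1} + q_{i-2} with p_{-2}=0, p_{-1}=1, q_{-2}=1, q_{-1}=0):
  i=0: a_0=27, p_0 = 27*1 + 0 = 27, q_0 = 27*0 + 1 = 1.
  i=1: a_1=1, p_1 = 1*27 + 1 = 28, q_1 = 1*1 + 0 = 1.
  i=2: a_2=5, p_2 = 5*28 + 27 = 167, q_2 = 5*1 + 1 = 6.
  i=3: a_3=4, p_3 = 4*167 + 28 = 696, q_3 = 4*6 + 1 = 25.
  i=4: a_4=1, p_4 = 1*696 + 167 = 863, q_4 = 1*25 + 6 = 31.
  i=5: a_5=8, p_5 = 8*863 + 696 = 7600, q_5 = 8*31 + 25 = 273.
  i=6: a_6=2, p_6 = 2*7600 + 863 = 16063, q_6 = 2*273 + 31 = 577.
  i=7: a_7=8, p_7 = 8*16063 + 7600 = 136104, q_7 = 8*577 + 273 = 4889.
  i=8: a_8=1, p_8 = 1*136104 + 16063 = 152167, q_8 = 1*4889 + 577 = 5466.
  i=9: a_9=4, p_9 = 4*152167 + 136104 = 744772, q_9 = 4*5466 + 4889 = 26753.
  i=10: a_10=5, p_10 = 5*744772 + 152167 = 3876027, q_10 = 5*26753 + 5466 = 139231.
  i=11: a_11=1, p_11 = 1*3876027 + 744772 = 4620799, q_11 = 1*139231 + 26753 = 165984.
Check: 4620799^2 - 775*165984^2 = 21351783398401 - 21351783398400 = 1, so (x, y) = (4620799, 165984) solves the equation, and by the theorem it is the least positive solution.

(x, y) = (4620799, 165984)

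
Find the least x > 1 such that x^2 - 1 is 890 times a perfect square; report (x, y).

First expand sqrt(890) as a continued fraction. With x_i = (sqrt(890) + m_i)/d_i and (m_0, d_0) = (0, 1): a_0 = floor(sqrt(890)) = 29, since 29^2 = 841 <= 890 < 900 = 30^2.
Iterate m_{i+1} = d_i*a_i - m_i, d_{i+1} = (890 - m_{i+1}^2)/d_i, a_{i+1} = floor((a_0 + m_{i+1})/d_{i+1}):
  m_1 = 1*29 - 0 = 29, d_1 = (890 - 29^2)/1 = 49/1 = 49, a_1 = floor((29 + 29)/49) = 1.
  m_2 = 49*1 - 29 = 20, d_2 = (890 - 20^2)/49 = 490/49 = 10, a_2 = floor((29 + 20)/10) = 4.
  m_3 = 10*4 - 20 = 20, d_3 = (890 - 20^2)/10 = 490/10 = 49, a_3 = floor((29 + 20)/49) = 1.
  m_4 = 49*1 - 20 = 29, d_4 = (890 - 29^2)/49 = 49/49 = 1, a_4 = floor((29 + 29)/1) = 58.
  m_5 = 1*58 - 29 = 29, d_5 = (890 - 29^2)/1 = 49/1 = 49: (m_5, d_5) = (m_1, d_1) = (29, 49), so from here the quotients repeat a_1, ..., a_4; the period length is 4.
So sqrt(890) = [29; (1, 4, 1, 58)] with period length k = 4.
k is even, so the fundamental solution of x^2 - 890y^2 = 1 is (p_{k-1}, q_{k-1}) = (p_3, q_3); compute convergents through index 3.
Convergents (p_i = a_i*p_{i-1} + p_{i-2}, q_i = a_i*q_{i-1} + q_{i-2} with p_{-2}=0, p_{-1}=1, q_{-2}=1, q_{-1}=0):
  i=0: a_0=29, p_0 = 29*1 + 0 = 29, q_0 = 29*0 + 1 = 1.
  i=1: a_1=1, p_1 = 1*29 + 1 = 30, q_1 = 1*1 + 0 = 1.
  i=2: a_2=4, p_2 = 4*30 + 29 = 149, q_2 = 4*1 + 1 = 5.
  i=3: a_3=1, p_3 = 1*149 + 30 = 179, q_3 = 1*5 + 1 = 6.
Check: 179^2 - 890*6^2 = 32041 - 32040 = 1, so (x, y) = (179, 6) solves the equation, and by the theorem it is the least positive solution.

(x, y) = (179, 6)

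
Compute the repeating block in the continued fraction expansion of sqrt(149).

[12; (4, 1, 5, 3, 3, 5, 1, 4, 24)]

Write x_i = (sqrt(149) + m_i)/d_i with (m_0, d_0) = (0, 1). a_0 = floor(sqrt(149)) = 12, since 12^2 = 144 <= 149 < 169 = 13^2.
Iterate m_{i+1} = d_i*a_i - m_i, d_{i+1} = (149 - m_{i+1}^2)/d_i, a_{i+1} = floor((a_0 + m_{i+1})/d_{i+1}):
  m_1 = 1*12 - 0 = 12, d_1 = (149 - 12^2)/1 = 5/1 = 5, a_1 = floor((12 + 12)/5) = 4.
  m_2 = 5*4 - 12 = 8, d_2 = (149 - 8^2)/5 = 85/5 = 17, a_2 = floor((12 + 8)/17) = 1.
  m_3 = 17*1 - 8 = 9, d_3 = (149 - 9^2)/17 = 68/17 = 4, a_3 = floor((12 + 9)/4) = 5.
  m_4 = 4*5 - 9 = 11, d_4 = (149 - 11^2)/4 = 28/4 = 7, a_4 = floor((12 + 11)/7) = 3.
  m_5 = 7*3 - 11 = 10, d_5 = (149 - 10^2)/7 = 49/7 = 7, a_5 = floor((12 + 10)/7) = 3.
  m_6 = 7*3 - 10 = 11, d_6 = (149 - 11^2)/7 = 28/7 = 4, a_6 = floor((12 + 11)/4) = 5.
  m_7 = 4*5 - 11 = 9, d_7 = (149 - 9^2)/4 = 68/4 = 17, a_7 = floor((12 + 9)/17) = 1.
  m_8 = 17*1 - 9 = 8, d_8 = (149 - 8^2)/17 = 85/17 = 5, a_8 = floor((12 + 8)/5) = 4.
  m_9 = 5*4 - 8 = 12, d_9 = (149 - 12^2)/5 = 5/5 = 1, a_9 = floor((12 + 12)/1) = 24.
  m_10 = 1*24 - 12 = 12, d_10 = (149 - 12^2)/1 = 5/1 = 5: (m_10, d_10) = (m_1, d_1) = (12, 5), so from here the quotients repeat a_1, ..., a_9; the period length is 9.
Hence the expansion of sqrt(149) is a_0 = 12 followed by the repeating block 4, 1, 5, 3, 3, 5, 1, 4, 24 (period 9).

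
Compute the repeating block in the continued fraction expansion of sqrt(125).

[11; (5, 1, 1, 5, 22)]

Write x_i = (sqrt(125) + m_i)/d_i with (m_0, d_0) = (0, 1). a_0 = floor(sqrt(125)) = 11, since 11^2 = 121 <= 125 < 144 = 12^2.
Iterate m_{i+1} = d_i*a_i - m_i, d_{i+1} = (125 - m_{i+1}^2)/d_i, a_{i+1} = floor((a_0 + m_{i+1})/d_{i+1}):
  m_1 = 1*11 - 0 = 11, d_1 = (125 - 11^2)/1 = 4/1 = 4, a_1 = floor((11 + 11)/4) = 5.
  m_2 = 4*5 - 11 = 9, d_2 = (125 - 9^2)/4 = 44/4 = 11, a_2 = floor((11 + 9)/11) = 1.
  m_3 = 11*1 - 9 = 2, d_3 = (125 - 2^2)/11 = 121/11 = 11, a_3 = floor((11 + 2)/11) = 1.
  m_4 = 11*1 - 2 = 9, d_4 = (125 - 9^2)/11 = 44/11 = 4, a_4 = floor((11 + 9)/4) = 5.
  m_5 = 4*5 - 9 = 11, d_5 = (125 - 11^2)/4 = 4/4 = 1, a_5 = floor((11 + 11)/1) = 22.
  m_6 = 1*22 - 11 = 11, d_6 = (125 - 11^2)/1 = 4/1 = 4: (m_6, d_6) = (m_1, d_1) = (11, 4), so from here the quotients repeat a_1, ..., a_5; the period length is 5.
Hence the expansion of sqrt(125) is a_0 = 11 followed by the repeating block 5, 1, 1, 5, 22 (period 5).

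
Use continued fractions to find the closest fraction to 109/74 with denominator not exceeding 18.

25/17

Expand x = 109/74 as a continued fraction with the Euclidean algorithm:
  109 = 1*74 + 35, so a_0 = 1.
  74 = 2*35 + 4, so a_1 = 2.
  35 = 8*4 + 3, so a_2 = 8.
  4 = 1*3 + 1, so a_3 = 1.
  3 = 3*1 + 0, so a_4 = 3.
so x = [1; 2, 8, 1, 3].
Convergents (p_i = a_i*p_{i-1} + p_{i-2}, q_i = a_i*q_{i-1} + q_{i-2} with p_{-2}=0, p_{-1}=1, q_{-2}=1, q_{-1}=0), until the denominator exceeds 18:
  i=0: a_0=1, p_0 = 1*1 + 0 = 1, q_0 = 1*0 + 1 = 1.
  i=1: a_1=2, p_1 = 2*1 + 1 = 3, q_1 = 2*1 + 0 = 2.
  i=2: a_2=8, p_2 = 8*3 + 1 = 25, q_2 = 8*2 + 1 = 17.
  i=3: a_3=1, p_3 = 1*25 + 3 = 28, q_3 = 1*17 + 2 = 19.
q_3 = 19 > 18, so the last convergent with denominator <= 18 is p_2/q_2 = 25/17.
The closest fraction with denominator <= 18 is either p_2/q_2 or the intermediate fraction (k*p_2 + p_1)/(k*q_2 + q_1) with the largest k >= 1 whose denominator stays <= 18; these approach x as k grows, and every other convergent or intermediate fraction in range is farther away.
Largest k: floor((18 - q_1)/q_2) = floor((18 - 2)/17) = 0.
Since k = 0, no intermediate fraction beyond p_2/q_2 has denominator <= 18, so the convergent 25/17 is the closest (its error is |109*17 - 25*74|/(74*17) = 3/1258).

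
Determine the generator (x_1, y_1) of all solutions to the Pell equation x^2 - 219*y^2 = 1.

First expand sqrt(219) as a continued fraction. With x_i = (sqrt(219) + m_i)/d_i and (m_0, d_0) = (0, 1): a_0 = floor(sqrt(219)) = 14, since 14^2 = 196 <= 219 < 225 = 15^2.
Iterate m_{i+1} = d_i*a_i - m_i, d_{i+1} = (219 - m_{i+1}^2)/d_i, a_{i+1} = floor((a_0 + m_{i+1})/d_{i+1}):
  m_1 = 1*14 - 0 = 14, d_1 = (219 - 14^2)/1 = 23/1 = 23, a_1 = floor((14 + 14)/23) = 1.
  m_2 = 23*1 - 14 = 9, d_2 = (219 - 9^2)/23 = 138/23 = 6, a_2 = floor((14 + 9)/6) = 3.
  m_3 = 6*3 - 9 = 9, d_3 = (219 - 9^2)/6 = 138/6 = 23, a_3 = floor((14 + 9)/23) = 1.
  m_4 = 23*1 - 9 = 14, d_4 = (219 - 14^2)/23 = 23/23 = 1, a_4 = floor((14 + 14)/1) = 28.
  m_5 = 1*28 - 14 = 14, d_5 = (219 - 14^2)/1 = 23/1 = 23: (m_5, d_5) = (m_1, d_1) = (14, 23), so from here the quotients repeat a_1, ..., a_4; the period length is 4.
So sqrt(219) = [14; (1, 3, 1, 28)] with period length k = 4.
k is even, so the fundamental solution of x^2 - 219y^2 = 1 is (p_{k-1}, q_{k-1}) = (p_3, q_3); compute convergents through index 3.
Convergents (p_i = a_i*p_{i-1} + p_{i-2}, q_i = a_i*q_{i-1} + q_{i-2} with p_{-2}=0, p_{-1}=1, q_{-2}=1, q_{-1}=0):
  i=0: a_0=14, p_0 = 14*1 + 0 = 14, q_0 = 14*0 + 1 = 1.
  i=1: a_1=1, p_1 = 1*14 + 1 = 15, q_1 = 1*1 + 0 = 1.
  i=2: a_2=3, p_2 = 3*15 + 14 = 59, q_2 = 3*1 + 1 = 4.
  i=3: a_3=1, p_3 = 1*59 + 15 = 74, q_3 = 1*4 + 1 = 5.
Check: 74^2 - 219*5^2 = 5476 - 5475 = 1, so (x, y) = (74, 5) solves the equation, and by the theorem it is the least positive solution.

(x, y) = (74, 5)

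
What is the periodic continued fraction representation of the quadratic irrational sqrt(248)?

[15; (1, 2, 1, 30)]

Write x_i = (sqrt(248) + m_i)/d_i with (m_0, d_0) = (0, 1). a_0 = floor(sqrt(248)) = 15, since 15^2 = 225 <= 248 < 256 = 16^2.
Iterate m_{i+1} = d_i*a_i - m_i, d_{i+1} = (248 - m_{i+1}^2)/d_i, a_{i+1} = floor((a_0 + m_{i+1})/d_{i+1}):
  m_1 = 1*15 - 0 = 15, d_1 = (248 - 15^2)/1 = 23/1 = 23, a_1 = floor((15 + 15)/23) = 1.
  m_2 = 23*1 - 15 = 8, d_2 = (248 - 8^2)/23 = 184/23 = 8, a_2 = floor((15 + 8)/8) = 2.
  m_3 = 8*2 - 8 = 8, d_3 = (248 - 8^2)/8 = 184/8 = 23, a_3 = floor((15 + 8)/23) = 1.
  m_4 = 23*1 - 8 = 15, d_4 = (248 - 15^2)/23 = 23/23 = 1, a_4 = floor((15 + 15)/1) = 30.
  m_5 = 1*30 - 15 = 15, d_5 = (248 - 15^2)/1 = 23/1 = 23: (m_5, d_5) = (m_1, d_1) = (15, 23), so from here the quotients repeat a_1, ..., a_4; the period length is 4.
Hence the expansion of sqrt(248) is a_0 = 15 followed by the repeating block 1, 2, 1, 30 (period 4).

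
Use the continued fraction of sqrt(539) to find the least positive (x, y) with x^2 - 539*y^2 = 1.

(x, y) = (3970, 171)

First expand sqrt(539) as a continued fraction. With x_i = (sqrt(539) + m_i)/d_i and (m_0, d_0) = (0, 1): a_0 = floor(sqrt(539)) = 23, since 23^2 = 529 <= 539 < 576 = 24^2.
Iterate m_{i+1} = d_i*a_i - m_i, d_{i+1} = (539 - m_{i+1}^2)/d_i, a_{i+1} = floor((a_0 + m_{i+1})/d_{i+1}):
  m_1 = 1*23 - 0 = 23, d_1 = (539 - 23^2)/1 = 10/1 = 10, a_1 = floor((23 + 23)/10) = 4.
  m_2 = 10*4 - 23 = 17, d_2 = (539 - 17^2)/10 = 250/10 = 25, a_2 = floor((23 + 17)/25) = 1.
  m_3 = 25*1 - 17 = 8, d_3 = (539 - 8^2)/25 = 475/25 = 19, a_3 = floor((23 + 8)/19) = 1.
  m_4 = 19*1 - 8 = 11, d_4 = (539 - 11^2)/19 = 418/19 = 22, a_4 = floor((23 + 11)/22) = 1.
  m_5 = 22*1 - 11 = 11, d_5 = (539 - 11^2)/22 = 418/22 = 19, a_5 = floor((23 + 11)/19) = 1.
  m_6 = 19*1 - 11 = 8, d_6 = (539 - 8^2)/19 = 475/19 = 25, a_6 = floor((23 + 8)/25) = 1.
  m_7 = 25*1 - 8 = 17, d_7 = (539 - 17^2)/25 = 250/25 = 10, a_7 = floor((23 + 17)/10) = 4.
  m_8 = 10*4 - 17 = 23, d_8 = (539 - 23^2)/10 = 10/10 = 1, a_8 = floor((23 + 23)/1) = 46.
  m_9 = 1*46 - 23 = 23, d_9 = (539 - 23^2)/1 = 10/1 = 10: (m_9, d_9) = (m_1, d_1) = (23, 10), so from here the quotients repeat a_1, ..., a_8; the period length is 8.
So sqrt(539) = [23; (4, 1, 1, 1, 1, 1, 4, 46)] with period length k = 8.
k is even, so the fundamental solution of x^2 - 539y^2 = 1 is (p_{k-1}, q_{k-1}) = (p_7, q_7); compute convergents through index 7.
Convergents (p_i = a_i*p_{i-1} + p_{i-2}, q_i = a_i*q_{i-1} + q_{i-2} with p_{-2}=0, p_{-1}=1, q_{-2}=1, q_{-1}=0):
  i=0: a_0=23, p_0 = 23*1 + 0 = 23, q_0 = 23*0 + 1 = 1.
  i=1: a_1=4, p_1 = 4*23 + 1 = 93, q_1 = 4*1 + 0 = 4.
  i=2: a_2=1, p_2 = 1*93 + 23 = 116, q_2 = 1*4 + 1 = 5.
  i=3: a_3=1, p_3 = 1*116 + 93 = 209, q_3 = 1*5 + 4 = 9.
  i=4: a_4=1, p_4 = 1*209 + 116 = 325, q_4 = 1*9 + 5 = 14.
  i=5: a_5=1, p_5 = 1*325 + 209 = 534, q_5 = 1*14 + 9 = 23.
  i=6: a_6=1, p_6 = 1*534 + 325 = 859, q_6 = 1*23 + 14 = 37.
  i=7: a_7=4, p_7 = 4*859 + 534 = 3970, q_7 = 4*37 + 23 = 171.
Check: 3970^2 - 539*171^2 = 15760900 - 15760899 = 1, so (x, y) = (3970, 171) solves the equation, and by the theorem it is the least positive solution.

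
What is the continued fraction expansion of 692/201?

Run the Euclidean algorithm on 692 and 201; the successive quotients are the partial quotients a_0, a_1, ... (each step inverts the fractional part left over by the previous one):
  692 = 3*201 + 89, so a_0 = 3.
  201 = 2*89 + 23, so a_1 = 2.
  89 = 3*23 + 20, so a_2 = 3.
  23 = 1*20 + 3, so a_3 = 1.
  20 = 6*3 + 2, so a_4 = 6.
  3 = 1*2 + 1, so a_5 = 1.
  2 = 2*1 + 0, so a_6 = 2.
The remainder reaches 0 after 7 divisions, so the expansion has 7 partial quotients, read off in order.

[3; 2, 3, 1, 6, 1, 2]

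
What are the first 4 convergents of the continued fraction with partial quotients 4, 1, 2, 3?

4/1, 5/1, 14/3, 47/10

Using the convergent recurrence p_i = a_i*p_{i-1} + p_{i-2}, q_i = a_i*q_{i-1} + q_{i-2} with p_{-2}=0, p_{-1}=1, q_{-2}=1, q_{-1}=0:
  i=0: a_0=4, p_0 = 4*1 + 0 = 4, q_0 = 4*0 + 1 = 1.
  i=1: a_1=1, p_1 = 1*4 + 1 = 5, q_1 = 1*1 + 0 = 1.
  i=2: a_2=2, p_2 = 2*5 + 4 = 14, q_2 = 2*1 + 1 = 3.
  i=3: a_3=3, p_3 = 3*14 + 5 = 47, q_3 = 3*3 + 1 = 10.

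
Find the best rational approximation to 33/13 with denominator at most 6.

5/2

Expand x = 33/13 as a continued fraction with the Euclidean algorithm:
  33 = 2*13 + 7, so a_0 = 2.
  13 = 1*7 + 6, so a_1 = 1.
  7 = 1*6 + 1, so a_2 = 1.
  6 = 6*1 + 0, so a_3 = 6.
so x = [2; 1, 1, 6].
Convergents (p_i = a_i*p_{i-1} + p_{i-2}, q_i = a_i*q_{i-1} + q_{i-2} with p_{-2}=0, p_{-1}=1, q_{-2}=1, q_{-1}=0), until the denominator exceeds 6:
  i=0: a_0=2, p_0 = 2*1 + 0 = 2, q_0 = 2*0 + 1 = 1.
  i=1: a_1=1, p_1 = 1*2 + 1 = 3, q_1 = 1*1 + 0 = 1.
  i=2: a_2=1, p_2 = 1*3 + 2 = 5, q_2 = 1*1 + 1 = 2.
  i=3: a_3=6, p_3 = 6*5 + 3 = 33, q_3 = 6*2 + 1 = 13.
q_3 = 13 > 6, so the last convergent with denominator <= 6 is p_2/q_2 = 5/2.
The closest fraction with denominator <= 6 is either p_2/q_2 or the intermediate fraction (k*p_2 + p_1)/(k*q_2 + q_1) with the largest k >= 1 whose denominator stays <= 6; these approach x as k grows, and every other convergent or intermediate fraction in range is farther away.
Largest k: floor((6 - q_1)/q_2) = floor((6 - 1)/2) = 2.
That gives (2*5 + 3)/(2*2 + 1) = 13/5.
Compare the errors: |x - 5/2| = |33*2 - 5*13|/(13*2) = 1/26, and |x - 13/5| = |33*5 - 13*13|/(13*5) = 4/65.
Cross-multiplying, 1*65 = 65 < 104 = 4*26, so 1/26 is smaller: the convergent 5/2 is closer to x than 13/5.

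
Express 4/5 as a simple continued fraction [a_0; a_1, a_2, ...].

[0; 1, 4]

Run the Euclidean algorithm on 4 and 5; the successive quotients are the partial quotients a_0, a_1, ... (each step inverts the fractional part left over by the previous one):
  4 = 0*5 + 4, so a_0 = 0.
  5 = 1*4 + 1, so a_1 = 1.
  4 = 4*1 + 0, so a_2 = 4.
The remainder reaches 0 after 3 divisions, so the expansion has 3 partial quotients, read off in order.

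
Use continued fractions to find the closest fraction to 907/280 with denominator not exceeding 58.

Expand x = 907/280 as a continued fraction with the Euclidean algorithm:
  907 = 3*280 + 67, so a_0 = 3.
  280 = 4*67 + 12, so a_1 = 4.
  67 = 5*12 + 7, so a_2 = 5.
  12 = 1*7 + 5, so a_3 = 1.
  7 = 1*5 + 2, so a_4 = 1.
  5 = 2*2 + 1, so a_5 = 2.
  2 = 2*1 + 0, so a_6 = 2.
so x = [3; 4, 5, 1, 1, 2, 2].
Convergents (p_i = a_i*p_{i-1} + p_{i-2}, q_i = a_i*q_{i-1} + q_{i-2} with p_{-2}=0, p_{-1}=1, q_{-2}=1, q_{-1}=0), until the denominator exceeds 58:
  i=0: a_0=3, p_0 = 3*1 + 0 = 3, q_0 = 3*0 + 1 = 1.
  i=1: a_1=4, p_1 = 4*3 + 1 = 13, q_1 = 4*1 + 0 = 4.
  i=2: a_2=5, p_2 = 5*13 + 3 = 68, q_2 = 5*4 + 1 = 21.
  i=3: a_3=1, p_3 = 1*68 + 13 = 81, q_3 = 1*21 + 4 = 25.
  i=4: a_4=1, p_4 = 1*81 + 68 = 149, q_4 = 1*25 + 21 = 46.
  i=5: a_5=2, p_5 = 2*149 + 81 = 379, q_5 = 2*46 + 25 = 117.
q_5 = 117 > 58, so the last convergent with denominator <= 58 is p_4/q_4 = 149/46.
The closest fraction with denominator <= 58 is either p_4/q_4 or the intermediate fraction (k*p_4 + p_3)/(k*q_4 + q_3) with the largest k >= 1 whose denominator stays <= 58; these approach x as k grows, and every other convergent or intermediate fraction in range is farther away.
Largest k: floor((58 - q_3)/q_4) = floor((58 - 25)/46) = 0.
Since k = 0, no intermediate fraction beyond p_4/q_4 has denominator <= 58, so the convergent 149/46 is the closest (its error is |907*46 - 149*280|/(280*46) = 2/12880).

149/46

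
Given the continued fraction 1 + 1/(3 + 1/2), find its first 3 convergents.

Using the convergent recurrence p_i = a_i*p_{i-1} + p_{i-2}, q_i = a_i*q_{i-1} + q_{i-2} with p_{-2}=0, p_{-1}=1, q_{-2}=1, q_{-1}=0:
  i=0: a_0=1, p_0 = 1*1 + 0 = 1, q_0 = 1*0 + 1 = 1.
  i=1: a_1=3, p_1 = 3*1 + 1 = 4, q_1 = 3*1 + 0 = 3.
  i=2: a_2=2, p_2 = 2*4 + 1 = 9, q_2 = 2*3 + 1 = 7.

1/1, 4/3, 9/7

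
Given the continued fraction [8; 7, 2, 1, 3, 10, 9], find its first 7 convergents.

Using the convergent recurrence p_i = a_i*p_{i-1} + p_{i-2}, q_i = a_i*q_{i-1} + q_{i-2} with p_{-2}=0, p_{-1}=1, q_{-2}=1, q_{-1}=0:
  i=0: a_0=8, p_0 = 8*1 + 0 = 8, q_0 = 8*0 + 1 = 1.
  i=1: a_1=7, p_1 = 7*8 + 1 = 57, q_1 = 7*1 + 0 = 7.
  i=2: a_2=2, p_2 = 2*57 + 8 = 122, q_2 = 2*7 + 1 = 15.
  i=3: a_3=1, p_3 = 1*122 + 57 = 179, q_3 = 1*15 + 7 = 22.
  i=4: a_4=3, p_4 = 3*179 + 122 = 659, q_4 = 3*22 + 15 = 81.
  i=5: a_5=10, p_5 = 10*659 + 179 = 6769, q_5 = 10*81 + 22 = 832.
  i=6: a_6=9, p_6 = 9*6769 + 659 = 61580, q_6 = 9*832 + 81 = 7569.

8/1, 57/7, 122/15, 179/22, 659/81, 6769/832, 61580/7569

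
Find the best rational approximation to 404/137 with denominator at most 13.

38/13

Expand x = 404/137 as a continued fraction with the Euclidean algorithm:
  404 = 2*137 + 130, so a_0 = 2.
  137 = 1*130 + 7, so a_1 = 1.
  130 = 18*7 + 4, so a_2 = 18.
  7 = 1*4 + 3, so a_3 = 1.
  4 = 1*3 + 1, so a_4 = 1.
  3 = 3*1 + 0, so a_5 = 3.
so x = [2; 1, 18, 1, 1, 3].
Convergents (p_i = a_i*p_{i-1} + p_{i-2}, q_i = a_i*q_{i-1} + q_{i-2} with p_{-2}=0, p_{-1}=1, q_{-2}=1, q_{-1}=0), until the denominator exceeds 13:
  i=0: a_0=2, p_0 = 2*1 + 0 = 2, q_0 = 2*0 + 1 = 1.
  i=1: a_1=1, p_1 = 1*2 + 1 = 3, q_1 = 1*1 + 0 = 1.
  i=2: a_2=18, p_2 = 18*3 + 2 = 56, q_2 = 18*1 + 1 = 19.
q_2 = 19 > 13, so the last convergent with denominator <= 13 is p_1/q_1 = 3/1.
The closest fraction with denominator <= 13 is either p_1/q_1 or the intermediate fraction (k*p_1 + p_0)/(k*q_1 + q_0) with the largest k >= 1 whose denominator stays <= 13; these approach x as k grows, and every other convergent or intermediate fraction in range is farther away.
Largest k: floor((13 - q_0)/q_1) = floor((13 - 1)/1) = 12.
That gives (12*3 + 2)/(12*1 + 1) = 38/13.
Compare the errors: |x - 3/1| = |404*1 - 3*137|/(137*1) = 7/137, and |x - 38/13| = |404*13 - 38*137|/(137*13) = 46/1781.
Cross-multiplying, 46*137 = 6302 < 12467 = 7*1781, so 46/1781 is smaller: the intermediate fraction 38/13 is closer to x than 3/1.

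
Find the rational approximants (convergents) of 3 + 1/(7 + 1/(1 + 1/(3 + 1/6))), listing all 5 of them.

Using the convergent recurrence p_i = a_i*p_{i-1} + p_{i-2}, q_i = a_i*q_{i-1} + q_{i-2} with p_{-2}=0, p_{-1}=1, q_{-2}=1, q_{-1}=0:
  i=0: a_0=3, p_0 = 3*1 + 0 = 3, q_0 = 3*0 + 1 = 1.
  i=1: a_1=7, p_1 = 7*3 + 1 = 22, q_1 = 7*1 + 0 = 7.
  i=2: a_2=1, p_2 = 1*22 + 3 = 25, q_2 = 1*7 + 1 = 8.
  i=3: a_3=3, p_3 = 3*25 + 22 = 97, q_3 = 3*8 + 7 = 31.
  i=4: a_4=6, p_4 = 6*97 + 25 = 607, q_4 = 6*31 + 8 = 194.

3/1, 22/7, 25/8, 97/31, 607/194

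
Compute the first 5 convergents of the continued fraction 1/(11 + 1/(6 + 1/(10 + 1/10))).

Using the convergent recurrence p_i = a_i*p_{i-1} + p_{i-2}, q_i = a_i*q_{i-1} + q_{i-2} with p_{-2}=0, p_{-1}=1, q_{-2}=1, q_{-1}=0:
  i=0: a_0=0, p_0 = 0*1 + 0 = 0, q_0 = 0*0 + 1 = 1.
  i=1: a_1=11, p_1 = 11*0 + 1 = 1, q_1 = 11*1 + 0 = 11.
  i=2: a_2=6, p_2 = 6*1 + 0 = 6, q_2 = 6*11 + 1 = 67.
  i=3: a_3=10, p_3 = 10*6 + 1 = 61, q_3 = 10*67 + 11 = 681.
  i=4: a_4=10, p_4 = 10*61 + 6 = 616, q_4 = 10*681 + 67 = 6877.

0/1, 1/11, 6/67, 61/681, 616/6877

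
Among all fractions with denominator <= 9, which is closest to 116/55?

Expand x = 116/55 as a continued fraction with the Euclidean algorithm:
  116 = 2*55 + 6, so a_0 = 2.
  55 = 9*6 + 1, so a_1 = 9.
  6 = 6*1 + 0, so a_2 = 6.
so x = [2; 9, 6].
Convergents (p_i = a_i*p_{i-1} + p_{i-2}, q_i = a_i*q_{i-1} + q_{i-2} with p_{-2}=0, p_{-1}=1, q_{-2}=1, q_{-1}=0), until the denominator exceeds 9:
  i=0: a_0=2, p_0 = 2*1 + 0 = 2, q_0 = 2*0 + 1 = 1.
  i=1: a_1=9, p_1 = 9*2 + 1 = 19, q_1 = 9*1 + 0 = 9.
  i=2: a_2=6, p_2 = 6*19 + 2 = 116, q_2 = 6*9 + 1 = 55.
q_2 = 55 > 9, so the last convergent with denominator <= 9 is p_1/q_1 = 19/9.
The closest fraction with denominator <= 9 is either p_1/q_1 or the intermediate fraction (k*p_1 + p_0)/(k*q_1 + q_0) with the largest k >= 1 whose denominator stays <= 9; these approach x as k grows, and every other convergent or intermediate fraction in range is farther away.
Largest k: floor((9 - q_0)/q_1) = floor((9 - 1)/9) = 0.
Since k = 0, no intermediate fraction beyond p_1/q_1 has denominator <= 9, so the convergent 19/9 is the closest (its error is |116*9 - 19*55|/(55*9) = 1/495).

19/9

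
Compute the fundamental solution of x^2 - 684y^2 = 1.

(x, y) = (57799, 2210)

First expand sqrt(684) as a continued fraction. With x_i = (sqrt(684) + m_i)/d_i and (m_0, d_0) = (0, 1): a_0 = floor(sqrt(684)) = 26, since 26^2 = 676 <= 684 < 729 = 27^2.
Iterate m_{i+1} = d_i*a_i - m_i, d_{i+1} = (684 - m_{i+1}^2)/d_i, a_{i+1} = floor((a_0 + m_{i+1})/d_{i+1}):
  m_1 = 1*26 - 0 = 26, d_1 = (684 - 26^2)/1 = 8/1 = 8, a_1 = floor((26 + 26)/8) = 6.
  m_2 = 8*6 - 26 = 22, d_2 = (684 - 22^2)/8 = 200/8 = 25, a_2 = floor((26 + 22)/25) = 1.
  m_3 = 25*1 - 22 = 3, d_3 = (684 - 3^2)/25 = 675/25 = 27, a_3 = floor((26 + 3)/27) = 1.
  m_4 = 27*1 - 3 = 24, d_4 = (684 - 24^2)/27 = 108/27 = 4, a_4 = floor((26 + 24)/4) = 12.
  m_5 = 4*12 - 24 = 24, d_5 = (684 - 24^2)/4 = 108/4 = 27, a_5 = floor((26 + 24)/27) = 1.
  m_6 = 27*1 - 24 = 3, d_6 = (684 - 3^2)/27 = 675/27 = 25, a_6 = floor((26 + 3)/25) = 1.
  m_7 = 25*1 - 3 = 22, d_7 = (684 - 22^2)/25 = 200/25 = 8, a_7 = floor((26 + 22)/8) = 6.
  m_8 = 8*6 - 22 = 26, d_8 = (684 - 26^2)/8 = 8/8 = 1, a_8 = floor((26 + 26)/1) = 52.
  m_9 = 1*52 - 26 = 26, d_9 = (684 - 26^2)/1 = 8/1 = 8: (m_9, d_9) = (m_1, d_1) = (26, 8), so from here the quotients repeat a_1, ..., a_8; the period length is 8.
So sqrt(684) = [26; (6, 1, 1, 12, 1, 1, 6, 52)] with period length k = 8.
k is even, so the fundamental solution of x^2 - 684y^2 = 1 is (p_{k-1}, q_{k-1}) = (p_7, q_7); compute convergents through index 7.
Convergents (p_i = a_i*p_{i-1} + p_{i-2}, q_i = a_i*q_{i-1} + q_{i-2} with p_{-2}=0, p_{-1}=1, q_{-2}=1, q_{-1}=0):
  i=0: a_0=26, p_0 = 26*1 + 0 = 26, q_0 = 26*0 + 1 = 1.
  i=1: a_1=6, p_1 = 6*26 + 1 = 157, q_1 = 6*1 + 0 = 6.
  i=2: a_2=1, p_2 = 1*157 + 26 = 183, q_2 = 1*6 + 1 = 7.
  i=3: a_3=1, p_3 = 1*183 + 157 = 340, q_3 = 1*7 + 6 = 13.
  i=4: a_4=12, p_4 = 12*340 + 183 = 4263, q_4 = 12*13 + 7 = 163.
  i=5: a_5=1, p_5 = 1*4263 + 340 = 4603, q_5 = 1*163 + 13 = 176.
  i=6: a_6=1, p_6 = 1*4603 + 4263 = 8866, q_6 = 1*176 + 163 = 339.
  i=7: a_7=6, p_7 = 6*8866 + 4603 = 57799, q_7 = 6*339 + 176 = 2210.
Check: 57799^2 - 684*2210^2 = 3340724401 - 3340724400 = 1, so (x, y) = (57799, 2210) solves the equation, and by the theorem it is the least positive solution.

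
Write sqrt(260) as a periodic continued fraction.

Write x_i = (sqrt(260) + m_i)/d_i with (m_0, d_0) = (0, 1). a_0 = floor(sqrt(260)) = 16, since 16^2 = 256 <= 260 < 289 = 17^2.
Iterate m_{i+1} = d_i*a_i - m_i, d_{i+1} = (260 - m_{i+1}^2)/d_i, a_{i+1} = floor((a_0 + m_{i+1})/d_{i+1}):
  m_1 = 1*16 - 0 = 16, d_1 = (260 - 16^2)/1 = 4/1 = 4, a_1 = floor((16 + 16)/4) = 8.
  m_2 = 4*8 - 16 = 16, d_2 = (260 - 16^2)/4 = 4/4 = 1, a_2 = floor((16 + 16)/1) = 32.
  m_3 = 1*32 - 16 = 16, d_3 = (260 - 16^2)/1 = 4/1 = 4: (m_3, d_3) = (m_1, d_1) = (16, 4), so from here the quotients repeat a_1, a_2; the period length is 2.
Hence the expansion of sqrt(260) is a_0 = 16 followed by the repeating block 8, 32 (period 2).

[16; (8, 32)]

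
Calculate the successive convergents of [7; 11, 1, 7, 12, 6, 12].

Using the convergent recurrence p_i = a_i*p_{i-1} + p_{i-2}, q_i = a_i*q_{i-1} + q_{i-2} with p_{-2}=0, p_{-1}=1, q_{-2}=1, q_{-1}=0:
  i=0: a_0=7, p_0 = 7*1 + 0 = 7, q_0 = 7*0 + 1 = 1.
  i=1: a_1=11, p_1 = 11*7 + 1 = 78, q_1 = 11*1 + 0 = 11.
  i=2: a_2=1, p_2 = 1*78 + 7 = 85, q_2 = 1*11 + 1 = 12.
  i=3: a_3=7, p_3 = 7*85 + 78 = 673, q_3 = 7*12 + 11 = 95.
  i=4: a_4=12, p_4 = 12*673 + 85 = 8161, q_4 = 12*95 + 12 = 1152.
  i=5: a_5=6, p_5 = 6*8161 + 673 = 49639, q_5 = 6*1152 + 95 = 7007.
  i=6: a_6=12, p_6 = 12*49639 + 8161 = 603829, q_6 = 12*7007 + 1152 = 85236.

7/1, 78/11, 85/12, 673/95, 8161/1152, 49639/7007, 603829/85236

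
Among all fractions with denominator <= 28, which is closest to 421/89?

123/26

Expand x = 421/89 as a continued fraction with the Euclidean algorithm:
  421 = 4*89 + 65, so a_0 = 4.
  89 = 1*65 + 24, so a_1 = 1.
  65 = 2*24 + 17, so a_2 = 2.
  24 = 1*17 + 7, so a_3 = 1.
  17 = 2*7 + 3, so a_4 = 2.
  7 = 2*3 + 1, so a_5 = 2.
  3 = 3*1 + 0, so a_6 = 3.
so x = [4; 1, 2, 1, 2, 2, 3].
Convergents (p_i = a_i*p_{i-1} + p_{i-2}, q_i = a_i*q_{i-1} + q_{i-2} with p_{-2}=0, p_{-1}=1, q_{-2}=1, q_{-1}=0), until the denominator exceeds 28:
  i=0: a_0=4, p_0 = 4*1 + 0 = 4, q_0 = 4*0 + 1 = 1.
  i=1: a_1=1, p_1 = 1*4 + 1 = 5, q_1 = 1*1 + 0 = 1.
  i=2: a_2=2, p_2 = 2*5 + 4 = 14, q_2 = 2*1 + 1 = 3.
  i=3: a_3=1, p_3 = 1*14 + 5 = 19, q_3 = 1*3 + 1 = 4.
  i=4: a_4=2, p_4 = 2*19 + 14 = 52, q_4 = 2*4 + 3 = 11.
  i=5: a_5=2, p_5 = 2*52 + 19 = 123, q_5 = 2*11 + 4 = 26.
  i=6: a_6=3, p_6 = 3*123 + 52 = 421, q_6 = 3*26 + 11 = 89.
q_6 = 89 > 28, so the last convergent with denominator <= 28 is p_5/q_5 = 123/26.
The closest fraction with denominator <= 28 is either p_5/q_5 or the intermediate fraction (k*p_5 + p_4)/(k*q_5 + q_4) with the largest k >= 1 whose denominator stays <= 28; these approach x as k grows, and every other convergent or intermediate fraction in range is farther away.
Largest k: floor((28 - q_4)/q_5) = floor((28 - 11)/26) = 0.
Since k = 0, no intermediate fraction beyond p_5/q_5 has denominator <= 28, so the convergent 123/26 is the closest (its error is |421*26 - 123*89|/(89*26) = 1/2314).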